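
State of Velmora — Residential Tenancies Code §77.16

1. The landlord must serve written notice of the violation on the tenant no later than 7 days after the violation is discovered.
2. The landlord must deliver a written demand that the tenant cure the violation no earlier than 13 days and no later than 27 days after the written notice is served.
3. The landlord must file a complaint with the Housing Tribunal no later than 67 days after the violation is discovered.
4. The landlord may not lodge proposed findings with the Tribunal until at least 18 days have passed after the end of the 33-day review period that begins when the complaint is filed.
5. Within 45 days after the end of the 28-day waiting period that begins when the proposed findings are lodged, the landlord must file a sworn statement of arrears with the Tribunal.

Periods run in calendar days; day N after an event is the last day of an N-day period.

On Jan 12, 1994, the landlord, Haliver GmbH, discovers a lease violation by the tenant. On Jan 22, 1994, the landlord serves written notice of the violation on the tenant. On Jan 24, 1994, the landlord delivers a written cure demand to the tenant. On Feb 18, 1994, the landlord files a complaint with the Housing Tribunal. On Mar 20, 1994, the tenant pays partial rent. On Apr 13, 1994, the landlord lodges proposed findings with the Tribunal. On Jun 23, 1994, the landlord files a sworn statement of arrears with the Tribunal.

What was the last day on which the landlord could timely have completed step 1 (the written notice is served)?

Jan 19, 1994

Step 1 runs from Jan 12, 1994, when the violation is discovered. 7 days after Jan 12, 1994 is Jan 19, 1994.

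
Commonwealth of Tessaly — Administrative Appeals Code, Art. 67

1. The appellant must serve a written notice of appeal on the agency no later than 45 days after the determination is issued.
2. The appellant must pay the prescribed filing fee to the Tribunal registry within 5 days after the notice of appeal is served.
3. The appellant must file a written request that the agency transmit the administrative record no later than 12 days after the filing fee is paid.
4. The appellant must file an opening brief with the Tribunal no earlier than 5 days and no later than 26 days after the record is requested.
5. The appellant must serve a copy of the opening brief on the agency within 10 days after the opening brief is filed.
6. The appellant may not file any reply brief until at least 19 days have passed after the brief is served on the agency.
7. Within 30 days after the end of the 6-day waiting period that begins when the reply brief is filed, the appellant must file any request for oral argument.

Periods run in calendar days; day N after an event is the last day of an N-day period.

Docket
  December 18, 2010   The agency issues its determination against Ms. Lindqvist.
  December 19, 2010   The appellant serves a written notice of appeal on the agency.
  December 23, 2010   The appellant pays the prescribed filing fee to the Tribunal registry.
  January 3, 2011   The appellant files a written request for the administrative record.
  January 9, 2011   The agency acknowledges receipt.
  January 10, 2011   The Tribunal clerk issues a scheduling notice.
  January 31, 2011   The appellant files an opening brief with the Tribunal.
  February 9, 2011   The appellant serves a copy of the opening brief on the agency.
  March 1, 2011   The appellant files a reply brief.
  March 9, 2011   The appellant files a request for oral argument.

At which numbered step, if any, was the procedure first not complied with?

Step 4

Step 1 — counting 45 days from December 18, 2010 (when the determination is issued) gives a deadline of February 1, 2011; December 19, 2010 is within that limit.
Step 2 — counting 5 days from December 19, 2010 (when the notice of appeal is served) gives a deadline of December 24, 2010; completed December 23, 2010, before the deadline.
Step 3 — counting 12 days from December 23, 2010 (when the filing fee is paid) gives a deadline of January 4, 2011; January 3, 2011 is within that limit.
Step 4 — 5 and 26 days from January 3, 2011 (when the record is requested) are January 8, 2011 and January 29, 2011 respectively; done January 31, 2011 — 2 days after the window closed.
No need to go further; step 4 was not satisfied.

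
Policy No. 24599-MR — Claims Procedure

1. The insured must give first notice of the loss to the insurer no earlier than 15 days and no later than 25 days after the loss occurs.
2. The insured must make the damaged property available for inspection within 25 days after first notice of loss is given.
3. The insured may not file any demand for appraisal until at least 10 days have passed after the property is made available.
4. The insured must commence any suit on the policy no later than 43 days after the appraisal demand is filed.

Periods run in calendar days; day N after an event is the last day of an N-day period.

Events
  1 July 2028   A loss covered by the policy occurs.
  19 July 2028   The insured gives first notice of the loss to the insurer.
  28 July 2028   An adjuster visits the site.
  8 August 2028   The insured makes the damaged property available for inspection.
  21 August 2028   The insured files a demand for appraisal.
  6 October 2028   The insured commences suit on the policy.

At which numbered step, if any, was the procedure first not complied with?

(1) the permitted window runs from 1 July 2028 + 15 = 16 July 2028 to 1 July 2028 + 25 = 26 July 2028; done 19 July 2028, which is between those dates.
(2) due by 19 July 2028 + 25 days = 13 August 2028; completed 8 August 2028, before the deadline.
(3) permitted from 8 August 2028 + 10 days = 18 August 2028 onward; done 21 August 2028, after the minimum wait.
(4) due by 21 August 2028 + 43 days = 3 October 2028; 6 October 2028 misses that deadline by 3 days.
Later steps need not be reached.

Step 4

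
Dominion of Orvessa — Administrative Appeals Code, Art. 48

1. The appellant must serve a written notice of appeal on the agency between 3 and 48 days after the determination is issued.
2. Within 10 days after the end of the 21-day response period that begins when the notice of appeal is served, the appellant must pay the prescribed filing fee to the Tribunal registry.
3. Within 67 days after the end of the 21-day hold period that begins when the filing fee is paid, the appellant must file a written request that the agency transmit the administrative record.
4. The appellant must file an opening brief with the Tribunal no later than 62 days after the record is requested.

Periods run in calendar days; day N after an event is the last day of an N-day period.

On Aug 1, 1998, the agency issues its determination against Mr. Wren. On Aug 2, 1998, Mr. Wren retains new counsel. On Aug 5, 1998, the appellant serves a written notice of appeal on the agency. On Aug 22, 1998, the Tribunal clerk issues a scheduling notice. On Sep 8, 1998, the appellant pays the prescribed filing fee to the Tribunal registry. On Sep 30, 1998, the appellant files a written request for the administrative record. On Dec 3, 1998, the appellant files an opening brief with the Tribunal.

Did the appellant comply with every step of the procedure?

No

(1) the permitted window runs from Aug 1, 1998 + 3 = Aug 4, 1998 to Aug 1, 1998 + 48 = Sep 18, 1998; done Aug 5, 1998, which is between those dates.
(2) due by Aug 26, 1998 + 10 days = Sep 5, 1998; done Sep 8, 1998 — 3 days late.
Later steps need not be reached.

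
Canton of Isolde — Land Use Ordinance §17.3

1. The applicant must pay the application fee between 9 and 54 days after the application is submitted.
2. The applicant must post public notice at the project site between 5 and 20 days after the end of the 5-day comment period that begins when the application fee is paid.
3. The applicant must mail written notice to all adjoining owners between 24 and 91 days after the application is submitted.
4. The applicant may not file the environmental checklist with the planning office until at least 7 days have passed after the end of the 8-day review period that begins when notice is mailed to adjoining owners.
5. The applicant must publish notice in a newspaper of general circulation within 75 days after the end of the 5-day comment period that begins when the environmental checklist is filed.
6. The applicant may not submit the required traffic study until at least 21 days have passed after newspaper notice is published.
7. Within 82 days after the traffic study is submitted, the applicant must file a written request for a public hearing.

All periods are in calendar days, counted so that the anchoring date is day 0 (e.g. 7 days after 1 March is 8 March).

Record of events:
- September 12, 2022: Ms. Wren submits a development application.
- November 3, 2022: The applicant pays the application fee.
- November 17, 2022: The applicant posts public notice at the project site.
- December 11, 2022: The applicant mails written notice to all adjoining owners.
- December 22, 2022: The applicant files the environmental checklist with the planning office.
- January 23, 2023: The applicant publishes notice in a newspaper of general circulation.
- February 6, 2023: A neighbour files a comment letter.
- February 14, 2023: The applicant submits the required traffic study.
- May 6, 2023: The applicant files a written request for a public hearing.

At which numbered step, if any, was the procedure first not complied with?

(1) the permitted window runs from September 12, 2022 + 9 = September 21, 2022 to September 12, 2022 + 54 = November 5, 2022; done November 3, 2022 — within the window.
(2) the permitted window runs from November 8, 2022 + 5 = November 13, 2022 to November 8, 2022 + 20 = November 28, 2022; November 17, 2022 falls inside that range.
(3) the permitted window runs from September 12, 2022 + 24 = October 6, 2022 to September 12, 2022 + 91 = December 12, 2022; done December 11, 2022, which is between those dates.
(4) permitted from December 19, 2022 + 7 days = December 26, 2022 onward; December 22, 2022 is 4 days before the earliest permitted date.
The analysis stops there.

Step 4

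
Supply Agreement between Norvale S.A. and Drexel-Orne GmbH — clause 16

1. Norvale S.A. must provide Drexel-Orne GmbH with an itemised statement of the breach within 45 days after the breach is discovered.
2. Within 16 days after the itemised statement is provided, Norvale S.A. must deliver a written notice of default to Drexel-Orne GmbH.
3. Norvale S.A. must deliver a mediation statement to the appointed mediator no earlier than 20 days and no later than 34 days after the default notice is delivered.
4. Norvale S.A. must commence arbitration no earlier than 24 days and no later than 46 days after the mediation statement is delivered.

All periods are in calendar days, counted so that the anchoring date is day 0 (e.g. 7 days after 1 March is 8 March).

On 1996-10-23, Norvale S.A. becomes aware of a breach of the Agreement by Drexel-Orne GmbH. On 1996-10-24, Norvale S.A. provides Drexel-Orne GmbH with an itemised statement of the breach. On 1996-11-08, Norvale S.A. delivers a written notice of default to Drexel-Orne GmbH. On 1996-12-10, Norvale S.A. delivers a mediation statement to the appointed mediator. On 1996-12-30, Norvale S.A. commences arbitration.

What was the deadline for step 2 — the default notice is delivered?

Step 2 runs from 1996-10-24, when the itemised statement is provided. 16 days after 1996-10-24 is 1996-11-09.

1996-11-09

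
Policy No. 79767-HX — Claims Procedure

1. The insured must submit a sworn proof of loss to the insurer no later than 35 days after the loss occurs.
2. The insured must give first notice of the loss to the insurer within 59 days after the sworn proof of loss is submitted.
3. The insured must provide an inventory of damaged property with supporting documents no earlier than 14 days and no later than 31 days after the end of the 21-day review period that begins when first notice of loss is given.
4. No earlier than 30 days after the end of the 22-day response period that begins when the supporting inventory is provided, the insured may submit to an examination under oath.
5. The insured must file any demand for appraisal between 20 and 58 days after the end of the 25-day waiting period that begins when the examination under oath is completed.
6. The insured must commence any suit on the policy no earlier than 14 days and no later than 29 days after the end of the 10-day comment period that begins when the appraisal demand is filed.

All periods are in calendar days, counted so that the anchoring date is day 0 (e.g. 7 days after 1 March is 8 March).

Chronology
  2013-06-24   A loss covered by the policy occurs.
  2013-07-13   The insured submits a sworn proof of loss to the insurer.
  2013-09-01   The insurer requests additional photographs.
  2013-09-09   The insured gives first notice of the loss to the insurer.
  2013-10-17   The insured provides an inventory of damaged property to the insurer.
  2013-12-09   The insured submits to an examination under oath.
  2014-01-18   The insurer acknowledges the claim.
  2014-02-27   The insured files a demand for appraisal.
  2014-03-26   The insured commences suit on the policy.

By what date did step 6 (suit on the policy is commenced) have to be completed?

2014-04-07

The appraisal demand is filed on 2014-02-27; the 10-day comment period therefore ends 2014-03-09, and step 6 runs from that date. The window is 14–29 days after 2014-03-09; it closes on 2014-04-07.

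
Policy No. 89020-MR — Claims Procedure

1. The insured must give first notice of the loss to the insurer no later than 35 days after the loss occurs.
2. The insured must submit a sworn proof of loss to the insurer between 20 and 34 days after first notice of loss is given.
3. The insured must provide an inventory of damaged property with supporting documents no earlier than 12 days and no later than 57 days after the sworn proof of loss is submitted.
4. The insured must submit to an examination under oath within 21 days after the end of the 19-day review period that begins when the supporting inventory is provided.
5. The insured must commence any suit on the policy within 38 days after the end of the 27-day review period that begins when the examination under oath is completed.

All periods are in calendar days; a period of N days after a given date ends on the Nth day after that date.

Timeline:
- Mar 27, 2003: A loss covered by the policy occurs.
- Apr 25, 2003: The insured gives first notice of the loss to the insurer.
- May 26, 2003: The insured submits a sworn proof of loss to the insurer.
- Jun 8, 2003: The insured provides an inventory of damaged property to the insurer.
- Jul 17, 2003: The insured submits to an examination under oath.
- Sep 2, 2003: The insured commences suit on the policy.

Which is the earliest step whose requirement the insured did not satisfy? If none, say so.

None — every step was satisfied

(1) due by Mar 27, 2003 + 35 days = May 1, 2003; done Apr 25, 2003 — timely.
(2) the permitted window runs from Apr 25, 2003 + 20 = May 15, 2003 to Apr 25, 2003 + 34 = May 29, 2003; done May 26, 2003 — within the window.
(3) the permitted window runs from May 26, 2003 + 12 = Jun 7, 2003 to May 26, 2003 + 57 = Jul 22, 2003; done Jun 8, 2003, which is between those dates.
(4) due by Jun 27, 2003 + 21 days = Jul 18, 2003; Jul 17, 2003 is within that limit.
(5) due by Aug 13, 2003 + 38 days = Sep 20, 2003; Sep 2, 2003 is within that limit.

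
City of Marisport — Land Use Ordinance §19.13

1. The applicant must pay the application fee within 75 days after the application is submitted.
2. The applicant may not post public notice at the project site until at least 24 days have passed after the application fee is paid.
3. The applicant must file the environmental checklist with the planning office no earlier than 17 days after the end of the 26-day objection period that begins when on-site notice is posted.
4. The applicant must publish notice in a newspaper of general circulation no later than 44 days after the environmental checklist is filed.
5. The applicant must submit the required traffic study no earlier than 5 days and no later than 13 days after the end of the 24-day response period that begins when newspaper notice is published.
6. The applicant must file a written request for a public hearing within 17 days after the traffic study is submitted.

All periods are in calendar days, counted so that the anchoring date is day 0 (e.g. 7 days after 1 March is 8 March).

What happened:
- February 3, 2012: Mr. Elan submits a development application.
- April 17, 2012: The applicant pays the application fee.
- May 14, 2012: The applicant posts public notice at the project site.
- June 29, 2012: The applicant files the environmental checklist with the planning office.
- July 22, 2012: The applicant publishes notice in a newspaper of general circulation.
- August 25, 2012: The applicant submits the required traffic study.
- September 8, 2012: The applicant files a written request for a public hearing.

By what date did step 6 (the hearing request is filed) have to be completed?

Step 6 runs from August 25, 2012, when the traffic study is submitted. 17 days after August 25, 2012 is September 11, 2012.

September 11, 2012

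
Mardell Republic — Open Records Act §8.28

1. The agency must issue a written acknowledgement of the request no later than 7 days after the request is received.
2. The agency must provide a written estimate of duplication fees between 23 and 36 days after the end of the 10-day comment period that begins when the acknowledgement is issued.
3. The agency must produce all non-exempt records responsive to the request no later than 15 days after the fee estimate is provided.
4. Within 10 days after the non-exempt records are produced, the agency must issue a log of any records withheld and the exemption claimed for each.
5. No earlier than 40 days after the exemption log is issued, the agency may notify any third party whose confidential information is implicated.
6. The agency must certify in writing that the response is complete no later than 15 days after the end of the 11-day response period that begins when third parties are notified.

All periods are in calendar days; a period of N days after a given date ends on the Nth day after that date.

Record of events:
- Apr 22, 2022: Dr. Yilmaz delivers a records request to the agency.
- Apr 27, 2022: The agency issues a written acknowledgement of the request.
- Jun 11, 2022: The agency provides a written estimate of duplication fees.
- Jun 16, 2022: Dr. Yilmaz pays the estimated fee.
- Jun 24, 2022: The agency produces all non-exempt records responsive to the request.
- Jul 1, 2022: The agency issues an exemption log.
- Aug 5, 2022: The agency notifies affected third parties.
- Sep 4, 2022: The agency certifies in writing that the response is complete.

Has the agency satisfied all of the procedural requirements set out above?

No

Step 1: 7 days after Apr 22, 2022 (when the request is received) is Apr 29, 2022; completed Apr 27, 2022, before the deadline.
Step 2: the window is 23–36 days after May 7, 2022 (end of the 10-day comment period, which began when the acknowledgement is issued on Apr 27, 2022), so May 30, 2022 through Jun 12, 2022; Jun 11, 2022 falls inside that range.
Step 3: 15 days after Jun 11, 2022 (when the fee estimate is provided) is Jun 26, 2022; completed Jun 24, 2022, before the deadline.
Step 4: 10 days after Jun 24, 2022 (when the non-exempt records are produced) is Jul 4, 2022; Jul 1, 2022 is within that limit.
Step 5: the earliest permitted date is 40 days after Jul 1, 2022 (when the exemption log is issued), i.e. Aug 10, 2022; done Aug 5, 2022 — 5 days too early.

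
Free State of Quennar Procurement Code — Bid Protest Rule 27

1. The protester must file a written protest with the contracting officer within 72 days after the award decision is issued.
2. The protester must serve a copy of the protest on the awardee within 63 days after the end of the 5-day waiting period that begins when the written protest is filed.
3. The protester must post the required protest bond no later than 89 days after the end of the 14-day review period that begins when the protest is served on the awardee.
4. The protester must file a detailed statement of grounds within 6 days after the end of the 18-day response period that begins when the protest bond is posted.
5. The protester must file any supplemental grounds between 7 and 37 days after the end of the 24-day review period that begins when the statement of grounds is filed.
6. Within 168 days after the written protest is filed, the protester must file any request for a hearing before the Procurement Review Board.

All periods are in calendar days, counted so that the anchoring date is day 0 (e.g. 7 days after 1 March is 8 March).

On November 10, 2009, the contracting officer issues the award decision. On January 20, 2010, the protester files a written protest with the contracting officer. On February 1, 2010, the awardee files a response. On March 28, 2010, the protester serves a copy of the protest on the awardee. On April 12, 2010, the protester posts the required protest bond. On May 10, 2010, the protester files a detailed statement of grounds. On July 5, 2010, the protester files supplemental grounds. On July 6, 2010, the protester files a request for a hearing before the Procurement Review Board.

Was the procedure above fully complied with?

No

Step 1: 72 days after November 10, 2009 (when the award decision is issued) is January 21, 2010; completed January 20, 2010, before the deadline.
Step 2: 63 days after January 25, 2010 (end of the 5-day waiting period, which began when the written protest is filed on January 20, 2010) is March 29, 2010; done March 28, 2010 — timely.
Step 3: 89 days after April 11, 2010 (end of the 14-day review period, which began when the protest is served on the awardee on March 28, 2010) is July 9, 2010; done April 12, 2010 — timely.
Step 4: 6 days after April 30, 2010 (end of the 18-day response period, which began when the protest bond is posted on April 12, 2010) is May 6, 2010; May 10, 2010 misses that deadline by 4 days.
That is the first point of non-compliance.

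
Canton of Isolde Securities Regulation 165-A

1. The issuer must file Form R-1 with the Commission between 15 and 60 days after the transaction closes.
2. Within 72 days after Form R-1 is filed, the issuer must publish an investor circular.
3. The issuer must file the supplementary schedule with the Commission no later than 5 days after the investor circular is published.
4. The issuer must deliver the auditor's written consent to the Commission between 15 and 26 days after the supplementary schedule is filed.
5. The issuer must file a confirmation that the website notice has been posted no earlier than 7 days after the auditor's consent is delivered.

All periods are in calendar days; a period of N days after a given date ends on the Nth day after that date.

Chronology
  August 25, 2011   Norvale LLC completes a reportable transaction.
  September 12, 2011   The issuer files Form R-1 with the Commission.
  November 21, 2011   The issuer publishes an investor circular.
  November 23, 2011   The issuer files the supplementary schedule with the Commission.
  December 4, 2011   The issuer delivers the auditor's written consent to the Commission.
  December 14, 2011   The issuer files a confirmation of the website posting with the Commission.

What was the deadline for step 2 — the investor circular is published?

November 23, 2011

Step 2 runs from September 12, 2011, when Form R-1 is filed. 72 days after September 12, 2011 is November 23, 2011.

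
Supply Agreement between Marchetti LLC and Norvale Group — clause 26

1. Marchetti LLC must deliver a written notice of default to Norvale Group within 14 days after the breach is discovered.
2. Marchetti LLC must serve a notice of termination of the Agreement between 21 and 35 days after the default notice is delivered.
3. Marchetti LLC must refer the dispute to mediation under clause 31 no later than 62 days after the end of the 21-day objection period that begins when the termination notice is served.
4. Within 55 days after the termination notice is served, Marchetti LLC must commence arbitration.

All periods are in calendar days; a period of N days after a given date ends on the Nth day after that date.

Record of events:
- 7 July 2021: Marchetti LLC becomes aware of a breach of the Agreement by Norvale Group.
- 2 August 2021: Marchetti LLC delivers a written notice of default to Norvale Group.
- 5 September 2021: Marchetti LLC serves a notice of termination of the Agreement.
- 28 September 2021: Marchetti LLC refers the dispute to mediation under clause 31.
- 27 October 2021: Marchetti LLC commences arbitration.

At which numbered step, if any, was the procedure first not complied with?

Step 1

Step 1: 14 days after 7 July 2021 (when the breach is discovered) is 21 July 2021; 2 August 2021 misses that deadline by 12 days.
No need to go further; step 1 was not satisfied.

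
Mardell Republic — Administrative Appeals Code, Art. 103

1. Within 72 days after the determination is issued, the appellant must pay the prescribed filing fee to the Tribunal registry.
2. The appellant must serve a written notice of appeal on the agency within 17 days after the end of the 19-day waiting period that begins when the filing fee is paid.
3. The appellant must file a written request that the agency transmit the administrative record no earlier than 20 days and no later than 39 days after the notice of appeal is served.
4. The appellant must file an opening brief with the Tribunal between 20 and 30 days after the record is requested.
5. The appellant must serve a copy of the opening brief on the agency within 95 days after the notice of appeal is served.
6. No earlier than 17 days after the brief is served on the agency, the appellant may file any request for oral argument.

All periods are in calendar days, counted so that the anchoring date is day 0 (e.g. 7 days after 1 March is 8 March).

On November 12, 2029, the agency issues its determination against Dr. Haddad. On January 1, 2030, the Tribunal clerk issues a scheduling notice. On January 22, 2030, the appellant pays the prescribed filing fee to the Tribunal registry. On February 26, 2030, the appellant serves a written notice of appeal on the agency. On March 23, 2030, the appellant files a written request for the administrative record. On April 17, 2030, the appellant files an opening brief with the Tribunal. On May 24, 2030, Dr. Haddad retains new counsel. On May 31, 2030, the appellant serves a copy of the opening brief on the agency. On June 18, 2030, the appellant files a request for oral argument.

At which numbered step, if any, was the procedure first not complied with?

(1) due by November 12, 2029 + 72 days = January 23, 2030; January 22, 2030 is within that limit.
(2) due by February 10, 2030 + 17 days = February 27, 2030; completed February 26, 2030, before the deadline.
(3) the permitted window runs from February 26, 2030 + 20 = March 18, 2030 to February 26, 2030 + 39 = April 6, 2030; done March 23, 2030, which is between those dates.
(4) the permitted window runs from March 23, 2030 + 20 = April 12, 2030 to March 23, 2030 + 30 = April 22, 2030; done April 17, 2030 — within the window.
(5) due by February 26, 2030 + 95 days = June 1, 2030; done May 31, 2030 — timely.
(6) permitted from May 31, 2030 + 17 days = June 17, 2030 onward; done June 18, 2030 — permitted.

None — every step was satisfied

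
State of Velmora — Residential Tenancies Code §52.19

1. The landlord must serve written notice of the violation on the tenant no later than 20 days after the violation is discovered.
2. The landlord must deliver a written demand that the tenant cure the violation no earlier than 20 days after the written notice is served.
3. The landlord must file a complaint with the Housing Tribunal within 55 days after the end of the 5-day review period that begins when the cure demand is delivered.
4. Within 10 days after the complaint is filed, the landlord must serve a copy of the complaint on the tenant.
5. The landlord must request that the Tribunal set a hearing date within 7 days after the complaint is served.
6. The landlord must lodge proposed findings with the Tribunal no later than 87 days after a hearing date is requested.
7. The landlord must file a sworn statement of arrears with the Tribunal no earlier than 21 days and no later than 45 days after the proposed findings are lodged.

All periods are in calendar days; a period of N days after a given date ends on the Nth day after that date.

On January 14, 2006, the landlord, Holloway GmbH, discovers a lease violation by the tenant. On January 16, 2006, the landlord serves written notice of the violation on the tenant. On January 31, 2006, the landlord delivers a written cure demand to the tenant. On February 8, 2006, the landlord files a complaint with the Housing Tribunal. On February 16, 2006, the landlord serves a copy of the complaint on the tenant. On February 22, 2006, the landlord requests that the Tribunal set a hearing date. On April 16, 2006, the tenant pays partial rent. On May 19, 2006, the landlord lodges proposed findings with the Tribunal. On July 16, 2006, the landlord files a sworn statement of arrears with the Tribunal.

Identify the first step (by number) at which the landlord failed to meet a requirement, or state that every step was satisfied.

Step 2

(1) due by January 14, 2006 + 20 days = February 3, 2006; done January 16, 2006 — timely.
(2) permitted from January 16, 2006 + 20 days = February 5, 2006 onward; done January 31, 2006 — 5 days too early.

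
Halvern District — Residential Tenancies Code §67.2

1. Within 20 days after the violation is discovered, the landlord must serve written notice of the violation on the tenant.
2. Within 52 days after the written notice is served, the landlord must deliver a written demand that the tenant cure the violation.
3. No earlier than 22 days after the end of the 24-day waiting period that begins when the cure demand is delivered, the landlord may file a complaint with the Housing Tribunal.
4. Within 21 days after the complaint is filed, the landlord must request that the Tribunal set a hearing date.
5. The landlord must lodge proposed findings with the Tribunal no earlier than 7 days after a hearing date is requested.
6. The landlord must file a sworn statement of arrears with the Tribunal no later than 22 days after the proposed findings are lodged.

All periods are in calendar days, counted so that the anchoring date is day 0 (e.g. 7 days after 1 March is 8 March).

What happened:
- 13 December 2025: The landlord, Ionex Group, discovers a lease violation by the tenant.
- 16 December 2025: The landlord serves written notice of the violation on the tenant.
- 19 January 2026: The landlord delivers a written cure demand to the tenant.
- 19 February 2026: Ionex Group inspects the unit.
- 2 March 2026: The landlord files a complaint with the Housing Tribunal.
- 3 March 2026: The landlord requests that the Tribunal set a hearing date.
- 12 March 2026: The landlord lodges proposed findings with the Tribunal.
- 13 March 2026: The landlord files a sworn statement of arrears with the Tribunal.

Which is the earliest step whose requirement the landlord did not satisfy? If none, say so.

Step 3

Step 1 — counting 20 days from 13 December 2025 (when the violation is discovered) gives a deadline of 2 January 2026; 16 December 2025 is within that limit.
Step 2 — counting 52 days from 16 December 2025 (when the written notice is served) gives a deadline of 6 February 2026; 19 January 2026 is within that limit.
Step 3 — must wait 22 days from 12 February 2026 (end of the 24-day waiting period, which began when the cure demand is delivered on 19 January 2026), so not before 6 March 2026; done 2 March 2026 — 4 days too early.
Later steps need not be reached.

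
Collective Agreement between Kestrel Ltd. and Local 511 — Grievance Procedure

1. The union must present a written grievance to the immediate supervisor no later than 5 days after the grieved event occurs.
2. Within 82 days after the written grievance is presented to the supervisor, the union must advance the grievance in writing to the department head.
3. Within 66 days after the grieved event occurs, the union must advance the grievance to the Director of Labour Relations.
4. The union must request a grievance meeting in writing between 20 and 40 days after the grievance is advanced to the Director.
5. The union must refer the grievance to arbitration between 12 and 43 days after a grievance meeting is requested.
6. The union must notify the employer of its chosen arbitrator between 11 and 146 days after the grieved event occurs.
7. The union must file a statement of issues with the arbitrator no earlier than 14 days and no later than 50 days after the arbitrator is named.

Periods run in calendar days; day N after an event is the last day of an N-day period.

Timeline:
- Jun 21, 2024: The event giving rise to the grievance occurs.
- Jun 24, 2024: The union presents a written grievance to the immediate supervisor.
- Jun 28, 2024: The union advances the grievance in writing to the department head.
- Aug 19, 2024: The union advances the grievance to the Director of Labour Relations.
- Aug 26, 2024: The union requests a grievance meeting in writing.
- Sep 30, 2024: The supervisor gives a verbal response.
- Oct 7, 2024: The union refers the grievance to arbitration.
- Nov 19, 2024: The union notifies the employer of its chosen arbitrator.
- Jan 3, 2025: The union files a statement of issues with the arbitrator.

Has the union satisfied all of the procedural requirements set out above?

Step 1: 5 days after Jun 21, 2024 (when the grieved event occurs) is Jun 26, 2024; completed Jun 24, 2024, before the deadline.
Step 2: 82 days after Jun 24, 2024 (when the written grievance is presented to the supervisor) is Sep 14, 2024; Jun 28, 2024 is within that limit.
Step 3: 66 days after Jun 21, 2024 (when the grieved event occurs) is Aug 26, 2024; Aug 19, 2024 is within that limit.
Step 4: the window is 20–40 days after Aug 19, 2024 (when the grievance is advanced to the Director), so Sep 8, 2024 through Sep 28, 2024; done Aug 26, 2024 — 13 days before the window opened.
No need to go further; step 4 was not satisfied.

No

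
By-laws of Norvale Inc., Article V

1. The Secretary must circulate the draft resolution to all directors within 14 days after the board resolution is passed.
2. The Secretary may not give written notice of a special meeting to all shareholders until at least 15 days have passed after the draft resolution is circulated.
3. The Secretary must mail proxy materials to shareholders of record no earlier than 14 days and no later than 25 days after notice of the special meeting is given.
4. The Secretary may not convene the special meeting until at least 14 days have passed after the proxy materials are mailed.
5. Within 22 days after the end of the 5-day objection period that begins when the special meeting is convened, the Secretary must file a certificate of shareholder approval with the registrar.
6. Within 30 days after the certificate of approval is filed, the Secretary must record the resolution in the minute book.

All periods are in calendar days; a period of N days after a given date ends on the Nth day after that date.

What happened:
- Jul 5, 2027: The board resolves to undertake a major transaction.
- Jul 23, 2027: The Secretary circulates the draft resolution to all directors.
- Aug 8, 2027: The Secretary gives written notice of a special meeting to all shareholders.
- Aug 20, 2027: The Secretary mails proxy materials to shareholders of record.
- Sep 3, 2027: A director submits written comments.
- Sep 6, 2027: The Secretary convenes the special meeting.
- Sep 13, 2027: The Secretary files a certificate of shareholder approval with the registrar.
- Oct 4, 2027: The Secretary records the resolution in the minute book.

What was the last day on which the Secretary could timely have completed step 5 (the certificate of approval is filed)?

The special meeting is convened on Sep 6, 2027; the 5-day objection period therefore ends Sep 11, 2027, and step 5 runs from that date. 22 days after Sep 11, 2027 is Oct 3, 2027.

Oct 3, 2027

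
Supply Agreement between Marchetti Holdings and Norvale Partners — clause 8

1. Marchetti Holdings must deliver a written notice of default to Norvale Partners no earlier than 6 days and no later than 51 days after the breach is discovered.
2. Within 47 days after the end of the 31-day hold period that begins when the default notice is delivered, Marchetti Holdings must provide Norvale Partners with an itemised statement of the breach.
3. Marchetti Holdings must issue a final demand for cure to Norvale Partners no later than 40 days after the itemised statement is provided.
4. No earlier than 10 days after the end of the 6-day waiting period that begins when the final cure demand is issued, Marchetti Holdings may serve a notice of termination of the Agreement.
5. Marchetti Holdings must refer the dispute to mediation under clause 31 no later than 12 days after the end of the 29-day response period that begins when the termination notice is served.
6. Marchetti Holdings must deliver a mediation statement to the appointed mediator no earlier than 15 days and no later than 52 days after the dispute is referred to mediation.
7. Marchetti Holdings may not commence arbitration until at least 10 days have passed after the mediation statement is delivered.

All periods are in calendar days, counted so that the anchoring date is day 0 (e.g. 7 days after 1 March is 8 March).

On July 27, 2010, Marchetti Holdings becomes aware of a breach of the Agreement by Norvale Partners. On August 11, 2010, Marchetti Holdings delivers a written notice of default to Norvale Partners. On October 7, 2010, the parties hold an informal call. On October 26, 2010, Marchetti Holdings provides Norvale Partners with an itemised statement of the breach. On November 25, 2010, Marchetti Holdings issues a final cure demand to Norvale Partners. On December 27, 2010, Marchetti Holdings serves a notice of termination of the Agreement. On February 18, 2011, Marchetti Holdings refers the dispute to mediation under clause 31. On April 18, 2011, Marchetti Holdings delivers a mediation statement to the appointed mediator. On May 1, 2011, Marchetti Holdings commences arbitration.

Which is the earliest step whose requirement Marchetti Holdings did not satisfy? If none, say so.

Step 5

(1) the permitted window runs from July 27, 2010 + 6 = August 2, 2010 to July 27, 2010 + 51 = September 16, 2010; done August 11, 2010 — within the window.
(2) due by September 11, 2010 + 47 days = October 28, 2010; done October 26, 2010 — timely.
(3) due by October 26, 2010 + 40 days = December 5, 2010; done November 25, 2010 — timely.
(4) permitted from December 1, 2010 + 10 days = December 11, 2010 onward; done December 27, 2010 — permitted.
(5) due by January 25, 2011 + 12 days = February 6, 2011; February 18, 2011 misses that deadline by 12 days.
The analysis stops there.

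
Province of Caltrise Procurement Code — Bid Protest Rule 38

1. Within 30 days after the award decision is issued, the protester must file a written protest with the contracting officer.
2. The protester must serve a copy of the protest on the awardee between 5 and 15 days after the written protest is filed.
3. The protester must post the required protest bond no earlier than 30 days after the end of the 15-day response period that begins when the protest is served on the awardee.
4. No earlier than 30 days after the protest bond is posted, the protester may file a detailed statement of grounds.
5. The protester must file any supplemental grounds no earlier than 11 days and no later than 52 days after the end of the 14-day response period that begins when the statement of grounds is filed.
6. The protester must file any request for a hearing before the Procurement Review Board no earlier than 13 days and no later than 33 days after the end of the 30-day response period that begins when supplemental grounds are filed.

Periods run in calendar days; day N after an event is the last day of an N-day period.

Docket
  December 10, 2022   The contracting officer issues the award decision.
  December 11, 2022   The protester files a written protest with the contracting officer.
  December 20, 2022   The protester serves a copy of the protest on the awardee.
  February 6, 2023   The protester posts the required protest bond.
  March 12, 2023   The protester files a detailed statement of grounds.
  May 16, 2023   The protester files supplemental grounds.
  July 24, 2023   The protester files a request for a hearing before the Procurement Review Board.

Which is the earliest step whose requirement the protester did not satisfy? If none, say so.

Step 1 — counting 30 days from December 10, 2022 (when the award decision is issued) gives a deadline of January 9, 2023; done December 11, 2022 — timely.
Step 2 — 5 and 15 days from December 11, 2022 (when the written protest is filed) are December 16, 2022 and December 26, 2022 respectively; December 20, 2022 falls inside that range.
Step 3 — must wait 30 days from January 4, 2023 (end of the 15-day response period, which began when the protest is served on the awardee on December 20, 2022), so not before February 3, 2023; done February 6, 2023 — permitted.
Step 4 — must wait 30 days from February 6, 2023 (when the protest bond is posted), so not before March 8, 2023; done March 12, 2023 — permitted.
Step 5 — 11 and 52 days from March 26, 2023 (end of the 14-day response period, which began when the statement of grounds is filed on March 12, 2023) are April 6, 2023 and May 17, 2023 respectively; done May 16, 2023, which is between those dates.
Step 6 — 13 and 33 days from June 15, 2023 (end of the 30-day response period, which began when supplemental grounds are filed on May 16, 2023) are June 28, 2023 and July 18, 2023 respectively; July 24, 2023 is 6 days past the end of the window.

Step 6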